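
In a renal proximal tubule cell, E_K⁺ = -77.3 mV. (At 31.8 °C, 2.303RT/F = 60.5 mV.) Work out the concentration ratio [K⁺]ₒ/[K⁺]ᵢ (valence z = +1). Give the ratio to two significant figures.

0.053

log₁₀([out]/[in]) = E·z/(60.5) = -77.3 × 1 / 60.5 = -1.2777
[out]/[in] = 10^(-1.2777) = 0.05276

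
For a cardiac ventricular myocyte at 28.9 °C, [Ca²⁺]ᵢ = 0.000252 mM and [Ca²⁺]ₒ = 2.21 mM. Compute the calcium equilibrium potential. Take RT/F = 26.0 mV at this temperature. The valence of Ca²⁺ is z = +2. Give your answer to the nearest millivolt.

E = (26.0/z) · ln([Ca²⁺]_out/[Ca²⁺]_in) with z = +2.
= (26.0/2) · ln(2.21/0.000252) = 13.00 · ln(8770)
= 13.00 · (9.0791) = 118.03 mV

118 mV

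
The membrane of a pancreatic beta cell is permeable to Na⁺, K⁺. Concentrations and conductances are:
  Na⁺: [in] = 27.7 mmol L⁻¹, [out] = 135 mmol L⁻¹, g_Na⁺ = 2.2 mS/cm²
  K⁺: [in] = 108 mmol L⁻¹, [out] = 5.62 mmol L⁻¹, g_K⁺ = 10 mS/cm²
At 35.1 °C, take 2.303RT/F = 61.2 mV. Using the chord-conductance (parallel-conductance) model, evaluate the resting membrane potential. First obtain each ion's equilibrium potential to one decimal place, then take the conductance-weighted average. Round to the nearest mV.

E_Na⁺ = (61.2/1)·log₁₀(135/27.7) = 42.1 mV
E_K⁺ = (61.2/1)·log₁₀(5.62/108) = -78.6 mV
Vm = (Σ gᵢEᵢ)/(Σ gᵢ) = (2.2·42.1 + 10·-78.6) / (2.2 + 10)
= -693.38 / 12.2 = -56.83 mV

-57 mV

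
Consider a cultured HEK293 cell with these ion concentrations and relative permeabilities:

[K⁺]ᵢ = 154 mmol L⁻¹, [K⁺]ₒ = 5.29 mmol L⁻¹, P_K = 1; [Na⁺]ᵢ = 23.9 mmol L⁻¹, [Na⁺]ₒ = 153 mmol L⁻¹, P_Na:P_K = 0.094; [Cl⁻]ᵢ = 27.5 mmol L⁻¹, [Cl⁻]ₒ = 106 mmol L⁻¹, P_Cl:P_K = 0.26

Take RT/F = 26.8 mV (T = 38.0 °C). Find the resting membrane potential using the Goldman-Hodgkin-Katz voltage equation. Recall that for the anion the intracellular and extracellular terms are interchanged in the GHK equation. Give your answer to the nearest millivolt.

-52 mV

Vm = 26.8 · ln[(Σ P·[cation]ₒ + Σ P·[anion]ᵢ) / (Σ P·[cation]ᵢ + Σ P·[anion]ₒ)]
Numerator = 1×5.29 + 0.094×153 + 0.26×27.5 = 26.82
Denominator = 1×154 + 0.094×23.9 + 0.26×106 = 183.8
Vm = 26.8 · ln(0.14593) = 26.8 × (-1.9247) = -51.58 mV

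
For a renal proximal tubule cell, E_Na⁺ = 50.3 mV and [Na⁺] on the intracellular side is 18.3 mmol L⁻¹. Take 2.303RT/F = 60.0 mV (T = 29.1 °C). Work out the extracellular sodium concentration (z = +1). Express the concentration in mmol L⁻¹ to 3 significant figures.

126 mmol L⁻¹

Nernst: E = (60.0/1) · log₁₀([out]/[in]), so log₁₀([out]/[in]) = 50.3 × 1 / 60.0 = 0.8383.
[out]/[in] = 10^(0.8383) = 6.892.
[out] = 6.892 × 18.3 = 126.1 mmol L⁻¹.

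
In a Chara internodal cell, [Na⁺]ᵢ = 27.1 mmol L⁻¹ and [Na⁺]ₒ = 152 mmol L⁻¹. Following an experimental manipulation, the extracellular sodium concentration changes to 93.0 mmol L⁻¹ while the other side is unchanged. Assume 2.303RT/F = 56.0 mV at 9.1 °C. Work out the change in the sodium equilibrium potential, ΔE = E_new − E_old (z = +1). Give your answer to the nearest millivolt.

-12 mV

E_old = (56.0/1)·log₁₀(152/27.1) = 41.94 mV
E_new = (56.0/1)·log₁₀(93.0/27.1) = 29.99 mV
ΔE = 29.99 − (41.94) = -11.95 mV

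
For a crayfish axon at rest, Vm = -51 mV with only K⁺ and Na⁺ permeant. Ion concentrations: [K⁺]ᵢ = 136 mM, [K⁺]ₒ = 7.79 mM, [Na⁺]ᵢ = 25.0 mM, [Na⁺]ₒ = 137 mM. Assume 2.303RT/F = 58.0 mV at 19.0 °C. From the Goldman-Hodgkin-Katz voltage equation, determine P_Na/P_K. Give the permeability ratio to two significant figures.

0.076

Let α = P_Na/P_K. GHK: Vm = 58.0·log₁₀[(Kₒ + α·Naₒ)/(Kᵢ + α·Naᵢ)].
10^(Vm/58.0) = 10^(-51.0/58.0) = 0.13204
So 0.13204·(Kᵢ + α·Naᵢ) = Kₒ + α·Naₒ → α = (0.13204·136.0 − 7.79) / (137.0 − 0.13204·25.0)
α = (17.96 − 7.79) / (137.0 − 3.301) = 10.17/133.7 = 0.07604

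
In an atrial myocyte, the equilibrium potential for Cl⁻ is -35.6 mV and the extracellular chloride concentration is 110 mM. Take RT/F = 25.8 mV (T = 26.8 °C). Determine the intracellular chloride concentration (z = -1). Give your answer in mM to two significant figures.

Nernst: E = (25.8/-1) · ln([out]/[in]), so ln([out]/[in]) = -35.6 × -1 / 25.8 = 1.3798.
[out]/[in] = e^(1.3798) = 3.974.
[in] = 110 / 3.974 = 27.68 mM.

28 mM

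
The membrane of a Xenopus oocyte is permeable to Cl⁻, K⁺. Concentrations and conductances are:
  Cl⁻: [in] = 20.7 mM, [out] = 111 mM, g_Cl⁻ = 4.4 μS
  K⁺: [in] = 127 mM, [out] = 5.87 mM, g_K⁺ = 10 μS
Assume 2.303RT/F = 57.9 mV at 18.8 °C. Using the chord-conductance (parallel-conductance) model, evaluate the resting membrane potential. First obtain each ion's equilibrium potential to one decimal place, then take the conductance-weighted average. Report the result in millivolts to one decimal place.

-66.6 mV

E_Cl⁻ = (57.9/-1)·log₁₀(111/20.7) = -42.2 mV
E_K⁺ = (57.9/1)·log₁₀(5.87/127) = -77.3 mV
Vm = (Σ gᵢEᵢ)/(Σ gᵢ) = (4.4·-42.2 + 10·-77.3) / (4.4 + 10)
= -958.68 / 14.4 = -66.58 mV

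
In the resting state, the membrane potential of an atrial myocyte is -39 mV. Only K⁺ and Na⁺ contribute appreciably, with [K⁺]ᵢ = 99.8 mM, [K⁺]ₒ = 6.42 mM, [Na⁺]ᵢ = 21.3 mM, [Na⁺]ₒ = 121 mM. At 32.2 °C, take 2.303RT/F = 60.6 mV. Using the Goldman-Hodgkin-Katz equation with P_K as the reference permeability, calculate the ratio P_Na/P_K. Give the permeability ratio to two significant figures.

Let α = P_Na/P_K. GHK: Vm = 60.6·log₁₀[(Kₒ + α·Naₒ)/(Kᵢ + α·Naᵢ)].
10^(Vm/60.6) = 10^(-39.0/60.6) = 0.22721
So 0.22721·(Kᵢ + α·Naᵢ) = Kₒ + α·Naₒ → α = (0.22721·99.8 − 6.42) / (121.0 − 0.22721·21.3)
α = (22.68 − 6.42) / (121.0 − 4.84) = 16.26/116.2 = 0.1399

0.14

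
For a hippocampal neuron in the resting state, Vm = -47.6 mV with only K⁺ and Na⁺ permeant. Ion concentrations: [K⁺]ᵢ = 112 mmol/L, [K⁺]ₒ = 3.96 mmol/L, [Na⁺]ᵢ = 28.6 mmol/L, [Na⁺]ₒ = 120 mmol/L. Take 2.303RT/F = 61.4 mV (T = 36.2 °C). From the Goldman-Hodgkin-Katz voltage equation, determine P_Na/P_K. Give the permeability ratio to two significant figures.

0.13

Let α = P_Na/P_K. GHK: Vm = 61.4·log₁₀[(Kₒ + α·Naₒ)/(Kᵢ + α·Naᵢ)].
10^(Vm/61.4) = 10^(-47.6/61.4) = 0.16779
So 0.16779·(Kᵢ + α·Naᵢ) = Kₒ + α·Naₒ → α = (0.16779·112.0 − 3.96) / (120.0 − 0.16779·28.6)
α = (18.79 − 3.96) / (120.0 − 4.799) = 14.83/115.2 = 0.1287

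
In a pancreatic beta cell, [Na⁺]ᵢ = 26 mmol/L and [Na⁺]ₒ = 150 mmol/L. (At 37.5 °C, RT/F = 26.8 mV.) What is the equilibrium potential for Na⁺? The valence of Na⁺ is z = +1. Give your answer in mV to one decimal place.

47.0 mV

E = (26.8/z) · ln([Na⁺]_out/[Na⁺]_in) with z = +1.
= (26.8/1) · ln(150/26) = 26.80 · ln(5.769)
= 26.80 · (1.7525) = 46.97 mV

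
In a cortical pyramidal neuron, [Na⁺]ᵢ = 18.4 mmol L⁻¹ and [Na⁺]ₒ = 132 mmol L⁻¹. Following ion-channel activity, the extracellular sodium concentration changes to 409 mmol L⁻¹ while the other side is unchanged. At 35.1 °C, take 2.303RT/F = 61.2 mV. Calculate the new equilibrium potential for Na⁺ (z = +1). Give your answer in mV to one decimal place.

After the shift: [Na⁺]_out = 409, [Na⁺]_in = 18.4 mmol L⁻¹.
E_new = (61.2/1)·log₁₀(409/18.4) = 61.20 · (1.3469) = 82.43 mV

82.4 mV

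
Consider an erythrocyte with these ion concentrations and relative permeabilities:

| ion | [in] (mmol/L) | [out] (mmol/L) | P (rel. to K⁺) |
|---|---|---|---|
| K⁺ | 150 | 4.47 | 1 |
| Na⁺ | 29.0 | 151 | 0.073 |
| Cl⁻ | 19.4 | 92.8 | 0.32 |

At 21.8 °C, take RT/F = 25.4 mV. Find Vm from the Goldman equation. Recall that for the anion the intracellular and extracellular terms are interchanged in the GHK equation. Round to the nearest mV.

Vm = 25.4 · ln[(Σ P·[cation]ₒ + Σ P·[anion]ᵢ) / (Σ P·[cation]ᵢ + Σ P·[anion]ₒ)]
Numerator = 1×4.47 + 0.073×151 + 0.32×19.4 = 21.7
Denominator = 1×150 + 0.073×29.0 + 0.32×92.8 = 181.8
Vm = 25.4 · ln(0.11936) = 25.4 × (-2.1256) = -53.99 mV

-54 mV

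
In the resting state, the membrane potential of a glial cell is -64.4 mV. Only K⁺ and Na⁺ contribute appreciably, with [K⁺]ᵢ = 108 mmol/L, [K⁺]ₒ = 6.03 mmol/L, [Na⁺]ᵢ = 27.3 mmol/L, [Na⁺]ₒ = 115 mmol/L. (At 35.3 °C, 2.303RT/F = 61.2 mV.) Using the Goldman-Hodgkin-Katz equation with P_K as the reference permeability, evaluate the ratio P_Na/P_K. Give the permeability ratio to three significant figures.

Let α = P_Na/P_K. GHK: Vm = 61.2·log₁₀[(Kₒ + α·Naₒ)/(Kᵢ + α·Naᵢ)].
10^(Vm/61.2) = 10^(-64.4/61.2) = 0.088657
So 0.088657·(Kᵢ + α·Naᵢ) = Kₒ + α·Naₒ → α = (0.088657·108.0 − 6.03) / (115.0 − 0.088657·27.3)
α = (9.575 − 6.03) / (115.0 − 2.42) = 3.545/112.6 = 0.03149

0.0315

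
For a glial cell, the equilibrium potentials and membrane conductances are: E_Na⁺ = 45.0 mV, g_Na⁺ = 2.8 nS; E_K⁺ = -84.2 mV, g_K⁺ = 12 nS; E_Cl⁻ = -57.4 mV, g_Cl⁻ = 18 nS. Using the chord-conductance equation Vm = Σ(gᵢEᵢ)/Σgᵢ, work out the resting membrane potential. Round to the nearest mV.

Σ gᵢEᵢ = 2.8·(45.0) + 12·(-84.2) + 18·(-57.4) = -1917.60
Σ gᵢ = 2.8 + 12 + 18 = 32.8
Vm = -1917.60 / 32.8 = -58.46 mV

-58 mV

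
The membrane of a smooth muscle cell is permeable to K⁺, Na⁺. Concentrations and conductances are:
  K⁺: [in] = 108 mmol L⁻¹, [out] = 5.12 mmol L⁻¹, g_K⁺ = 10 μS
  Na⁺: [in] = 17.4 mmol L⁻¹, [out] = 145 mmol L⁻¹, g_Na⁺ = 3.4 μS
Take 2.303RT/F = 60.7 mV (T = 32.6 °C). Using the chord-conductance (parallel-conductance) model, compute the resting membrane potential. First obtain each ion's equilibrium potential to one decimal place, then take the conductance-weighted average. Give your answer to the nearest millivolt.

E_K⁺ = (60.7/1)·log₁₀(5.12/108) = -80.4 mV
E_Na⁺ = (60.7/1)·log₁₀(145/17.4) = 55.9 mV
Vm = (Σ gᵢEᵢ)/(Σ gᵢ) = (10·-80.4 + 3.4·55.9) / (10 + 3.4)
= -613.94 / 13.4 = -45.82 mV

-46 mV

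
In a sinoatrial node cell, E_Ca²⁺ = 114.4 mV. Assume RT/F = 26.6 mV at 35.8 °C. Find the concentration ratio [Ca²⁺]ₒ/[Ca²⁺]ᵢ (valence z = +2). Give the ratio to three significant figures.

ln([out]/[in]) = E·z/(26.6) = 114.4 × 2 / 26.6 = 8.6015
[out]/[in] = e^(8.6015) = 5440

5440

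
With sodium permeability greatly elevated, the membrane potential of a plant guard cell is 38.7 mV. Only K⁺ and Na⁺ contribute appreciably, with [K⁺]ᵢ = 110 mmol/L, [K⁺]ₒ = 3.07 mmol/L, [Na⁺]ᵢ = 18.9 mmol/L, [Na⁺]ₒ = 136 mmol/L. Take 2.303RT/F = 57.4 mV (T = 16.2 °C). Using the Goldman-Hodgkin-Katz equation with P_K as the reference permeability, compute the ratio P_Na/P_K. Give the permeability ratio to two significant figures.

Let α = P_Na/P_K. GHK: Vm = 57.4·log₁₀[(Kₒ + α·Naₒ)/(Kᵢ + α·Naᵢ)].
10^(Vm/57.4) = 10^(38.7/57.4) = 4.723
So 4.723·(Kᵢ + α·Naᵢ) = Kₒ + α·Naₒ → α = (4.723·110.0 − 3.07) / (136.0 − 4.723·18.9)
α = (519.5 − 3.07) / (136.0 − 89.26) = 516.5/46.74 = 11.05

11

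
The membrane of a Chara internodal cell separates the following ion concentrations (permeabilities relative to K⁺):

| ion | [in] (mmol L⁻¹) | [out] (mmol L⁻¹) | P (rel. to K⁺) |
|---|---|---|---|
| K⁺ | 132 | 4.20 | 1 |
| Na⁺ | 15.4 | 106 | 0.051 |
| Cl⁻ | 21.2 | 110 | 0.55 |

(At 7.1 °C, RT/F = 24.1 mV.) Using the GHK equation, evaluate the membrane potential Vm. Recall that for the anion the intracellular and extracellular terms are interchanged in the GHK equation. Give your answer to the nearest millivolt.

Vm = 24.1 · ln[(Σ P·[cation]ₒ + Σ P·[anion]ᵢ) / (Σ P·[cation]ᵢ + Σ P·[anion]ₒ)]
Numerator = 1×4.20 + 0.051×106 + 0.55×21.2 = 21.27
Denominator = 1×132 + 0.051×15.4 + 0.55×110 = 193.3
Vm = 24.1 · ln(0.11002) = 24.1 × (-2.2071) = -53.19 mV

-53 mV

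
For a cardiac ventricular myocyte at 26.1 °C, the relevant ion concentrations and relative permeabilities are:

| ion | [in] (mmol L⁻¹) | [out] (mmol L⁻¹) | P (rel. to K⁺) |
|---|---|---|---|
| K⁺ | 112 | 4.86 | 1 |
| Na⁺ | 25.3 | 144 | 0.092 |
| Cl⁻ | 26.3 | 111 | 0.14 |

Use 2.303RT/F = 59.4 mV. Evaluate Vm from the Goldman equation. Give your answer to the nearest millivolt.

Vm = 59.4 · log₁₀[(Σ P·[cation]ₒ + Σ P·[anion]ᵢ) / (Σ P·[cation]ᵢ + Σ P·[anion]ₒ)]
Numerator = 1×4.86 + 0.092×144 + 0.14×26.3 = 21.79
Denominator = 1×112 + 0.092×25.3 + 0.14×111 = 129.9
Vm = 59.4 · log₁₀(0.16779) = 59.4 × (-0.7752) = -46.05 mV

-46 mV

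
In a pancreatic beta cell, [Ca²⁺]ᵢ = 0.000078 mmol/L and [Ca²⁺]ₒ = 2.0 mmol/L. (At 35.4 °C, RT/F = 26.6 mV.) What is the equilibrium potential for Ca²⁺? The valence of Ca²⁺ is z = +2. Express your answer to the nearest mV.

135 mV

E = (26.6/z) · ln([Ca²⁺]_out/[Ca²⁺]_in) with z = +2.
= (26.6/2) · ln(2.0/0.000078) = 13.30 · ln(2.564e+04)
= 13.30 · (10.1519) = 135.02 mV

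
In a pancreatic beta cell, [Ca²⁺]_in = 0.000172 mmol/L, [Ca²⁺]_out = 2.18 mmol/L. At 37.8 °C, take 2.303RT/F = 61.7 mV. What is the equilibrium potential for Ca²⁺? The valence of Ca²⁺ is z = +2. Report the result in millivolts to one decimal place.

126.6 mV

E = (61.7/z) · log₁₀([Ca²⁺]_out/[Ca²⁺]_in) with z = +2.
= (61.7/2) · log₁₀(2.18/0.000172) = 30.85 · log₁₀(1.267e+04)
= 30.85 · (4.1029) = 126.58 mV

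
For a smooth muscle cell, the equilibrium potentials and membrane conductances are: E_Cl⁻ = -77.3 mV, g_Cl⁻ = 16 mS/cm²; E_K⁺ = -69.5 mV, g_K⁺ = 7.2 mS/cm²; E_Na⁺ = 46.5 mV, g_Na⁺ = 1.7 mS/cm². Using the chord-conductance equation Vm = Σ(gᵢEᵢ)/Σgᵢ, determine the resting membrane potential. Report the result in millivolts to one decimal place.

-66.6 mV

Σ gᵢEᵢ = 16·(-77.3) + 7.2·(-69.5) + 1.7·(46.5) = -1658.15
Σ gᵢ = 16 + 7.2 + 1.7 = 24.9
Vm = -1658.15 / 24.9 = -66.59 mV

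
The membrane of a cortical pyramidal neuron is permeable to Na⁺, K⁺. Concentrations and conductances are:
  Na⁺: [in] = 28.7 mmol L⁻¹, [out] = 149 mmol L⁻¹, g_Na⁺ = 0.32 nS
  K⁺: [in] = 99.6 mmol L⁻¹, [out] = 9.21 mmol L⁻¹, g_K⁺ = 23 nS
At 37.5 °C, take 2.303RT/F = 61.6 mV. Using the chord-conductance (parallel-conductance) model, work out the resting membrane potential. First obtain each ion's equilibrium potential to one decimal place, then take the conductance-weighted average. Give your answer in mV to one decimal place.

E_Na⁺ = (61.6/1)·log₁₀(149/28.7) = 44.1 mV
E_K⁺ = (61.6/1)·log₁₀(9.21/99.6) = -63.7 mV
Vm = (Σ gᵢEᵢ)/(Σ gᵢ) = (0.32·44.1 + 23·-63.7) / (0.32 + 23)
= -1450.99 / 23.32 = -62.22 mV

-62.2 mV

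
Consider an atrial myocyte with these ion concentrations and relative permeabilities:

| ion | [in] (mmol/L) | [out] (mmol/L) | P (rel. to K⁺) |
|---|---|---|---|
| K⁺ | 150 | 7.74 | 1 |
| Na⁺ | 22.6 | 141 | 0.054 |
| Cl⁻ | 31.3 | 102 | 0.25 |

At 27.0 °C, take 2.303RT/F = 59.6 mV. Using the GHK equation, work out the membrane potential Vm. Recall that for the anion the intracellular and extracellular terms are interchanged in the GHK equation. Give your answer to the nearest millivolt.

-53 mV

Vm = 59.6 · log₁₀[(Σ P·[cation]ₒ + Σ P·[anion]ᵢ) / (Σ P·[cation]ᵢ + Σ P·[anion]ₒ)]
Numerator = 1×7.74 + 0.054×141 + 0.25×31.3 = 23.18
Denominator = 1×150 + 0.054×22.6 + 0.25×102 = 176.7
Vm = 59.6 · log₁₀(0.13116) = 59.6 × (-0.8822) = -52.58 mV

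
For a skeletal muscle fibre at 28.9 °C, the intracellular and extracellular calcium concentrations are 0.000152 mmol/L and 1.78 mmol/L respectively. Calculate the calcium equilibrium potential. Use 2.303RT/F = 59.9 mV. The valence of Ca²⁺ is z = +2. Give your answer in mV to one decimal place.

E = (59.9/z) · log₁₀([Ca²⁺]_out/[Ca²⁺]_in) with z = +2.
= (59.9/2) · log₁₀(1.78/0.000152) = 29.95 · log₁₀(1.171e+04)
= 29.95 · (4.0686) = 121.85 mV

121.9 mV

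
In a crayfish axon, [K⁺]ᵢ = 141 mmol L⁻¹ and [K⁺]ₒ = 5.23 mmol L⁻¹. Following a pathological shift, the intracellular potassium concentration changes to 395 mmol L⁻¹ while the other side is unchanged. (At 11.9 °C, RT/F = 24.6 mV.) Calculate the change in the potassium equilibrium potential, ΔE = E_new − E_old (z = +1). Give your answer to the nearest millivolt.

-25 mV

E_old = (24.6/1)·ln(5.23/141) = -81.04 mV
E_new = (24.6/1)·ln(5.23/395) = -106.38 mV
ΔE = -106.38 − (-81.04) = -25.34 mV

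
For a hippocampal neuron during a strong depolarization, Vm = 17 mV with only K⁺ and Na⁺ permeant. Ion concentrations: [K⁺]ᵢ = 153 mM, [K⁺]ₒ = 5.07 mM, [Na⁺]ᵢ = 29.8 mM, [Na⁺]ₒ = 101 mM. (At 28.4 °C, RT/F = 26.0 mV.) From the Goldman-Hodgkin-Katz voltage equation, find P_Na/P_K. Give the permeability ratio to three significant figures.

Let α = P_Na/P_K. GHK: Vm = 26.0·ln[(Kₒ + α·Naₒ)/(Kᵢ + α·Naᵢ)].
e^(Vm/26.0) = e^(17.0/26.0) = 1.9229
So 1.9229·(Kᵢ + α·Naᵢ) = Kₒ + α·Naₒ → α = (1.9229·153.0 − 5.07) / (101.0 − 1.9229·29.8)
α = (294.2 − 5.07) / (101.0 − 57.3) = 289.1/43.7 = 6.617

6.62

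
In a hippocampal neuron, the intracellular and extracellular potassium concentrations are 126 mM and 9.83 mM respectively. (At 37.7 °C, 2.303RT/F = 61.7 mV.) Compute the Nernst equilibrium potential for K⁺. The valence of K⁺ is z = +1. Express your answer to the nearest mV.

E = (61.7/z) · log₁₀([K⁺]_out/[K⁺]_in) with z = +1.
= (61.7/1) · log₁₀(9.83/126) = 61.70 · log₁₀(0.07802)
= 61.70 · (-1.1078) = -68.35 mV

-68 mV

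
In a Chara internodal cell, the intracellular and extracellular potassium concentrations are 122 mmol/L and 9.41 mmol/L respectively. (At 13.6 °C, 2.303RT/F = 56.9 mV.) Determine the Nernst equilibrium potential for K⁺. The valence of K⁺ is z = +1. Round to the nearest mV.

E = (56.9/z) · log₁₀([K⁺]_out/[K⁺]_in) with z = +1.
= (56.9/1) · log₁₀(9.41/122) = 56.90 · log₁₀(0.07713)
= 56.90 · (-1.1128) = -63.32 mV

-63 mV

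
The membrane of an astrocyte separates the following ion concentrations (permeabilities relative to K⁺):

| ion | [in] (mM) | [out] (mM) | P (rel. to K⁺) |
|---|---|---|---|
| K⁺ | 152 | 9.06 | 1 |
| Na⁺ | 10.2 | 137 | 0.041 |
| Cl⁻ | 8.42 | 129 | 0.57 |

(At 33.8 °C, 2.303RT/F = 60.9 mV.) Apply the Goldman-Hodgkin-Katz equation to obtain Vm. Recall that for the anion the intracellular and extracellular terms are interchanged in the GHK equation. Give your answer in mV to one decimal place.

-64.8 mV

Vm = 60.9 · log₁₀[(Σ P·[cation]ₒ + Σ P·[anion]ᵢ) / (Σ P·[cation]ᵢ + Σ P·[anion]ₒ)]
Numerator = 1×9.06 + 0.041×137 + 0.57×8.42 = 19.48
Denominator = 1×152 + 0.041×10.2 + 0.57×129 = 225.9
Vm = 60.9 · log₁₀(0.086199) = 60.9 × (-1.0645) = -64.83 mV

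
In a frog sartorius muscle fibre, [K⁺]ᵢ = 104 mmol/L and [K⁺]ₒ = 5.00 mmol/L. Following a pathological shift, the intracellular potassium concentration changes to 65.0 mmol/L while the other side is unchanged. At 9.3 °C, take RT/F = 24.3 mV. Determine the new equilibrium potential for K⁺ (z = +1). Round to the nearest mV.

After the shift: [K⁺]_out = 5.00, [K⁺]_in = 65.0 mmol/L.
E_new = (24.3/1)·ln(5.00/65.0) = 24.30 · (-2.5649) = -62.33 mV

-62 mV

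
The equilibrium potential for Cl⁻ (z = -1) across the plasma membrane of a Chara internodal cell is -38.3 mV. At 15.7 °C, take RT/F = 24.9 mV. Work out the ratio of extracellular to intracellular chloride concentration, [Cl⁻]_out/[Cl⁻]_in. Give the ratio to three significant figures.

4.66

ln([out]/[in]) = E·z/(24.9) = -38.3 × -1 / 24.9 = 1.5382
[out]/[in] = e^(1.5382) = 4.656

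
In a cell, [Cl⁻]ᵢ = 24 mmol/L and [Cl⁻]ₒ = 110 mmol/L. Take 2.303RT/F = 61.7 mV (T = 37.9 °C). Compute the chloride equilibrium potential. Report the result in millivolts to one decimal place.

E = (61.7/z) · log₁₀([Cl⁻]_out/[Cl⁻]_in) with z = -1.
For an anion, dividing by z = -1 reverses the sign.
= (61.7/-1) · log₁₀(110/24) = -61.70 · log₁₀(4.583)
= -61.70 · (0.6612) = -40.79 mV

-40.8 mV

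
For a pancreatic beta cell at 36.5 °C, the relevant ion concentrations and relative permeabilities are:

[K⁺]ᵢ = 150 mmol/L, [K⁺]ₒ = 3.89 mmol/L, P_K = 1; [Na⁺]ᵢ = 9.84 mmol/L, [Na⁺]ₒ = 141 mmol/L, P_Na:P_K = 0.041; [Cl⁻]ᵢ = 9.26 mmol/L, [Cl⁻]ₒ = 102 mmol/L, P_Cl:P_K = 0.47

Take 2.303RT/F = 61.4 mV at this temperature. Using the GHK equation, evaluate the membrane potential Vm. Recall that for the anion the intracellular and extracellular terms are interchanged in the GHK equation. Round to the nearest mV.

-71 mV

Vm = 61.4 · log₁₀[(Σ P·[cation]ₒ + Σ P·[anion]ᵢ) / (Σ P·[cation]ᵢ + Σ P·[anion]ₒ)]
Numerator = 1×3.89 + 0.041×141 + 0.47×9.26 = 14.02
Denominator = 1×150 + 0.041×9.84 + 0.47×102 = 198.3
Vm = 61.4 · log₁₀(0.070702) = 61.4 × (-1.1506) = -70.65 mV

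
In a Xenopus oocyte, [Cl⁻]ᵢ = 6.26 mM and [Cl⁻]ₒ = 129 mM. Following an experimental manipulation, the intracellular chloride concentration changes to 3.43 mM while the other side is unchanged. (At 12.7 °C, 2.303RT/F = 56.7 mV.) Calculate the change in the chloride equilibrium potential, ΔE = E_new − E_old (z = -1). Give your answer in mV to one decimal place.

E_old = (56.7/-1)·log₁₀(129/6.26) = -74.50 mV
E_new = (56.7/-1)·log₁₀(129/3.43) = -89.32 mV
ΔE = -89.32 − (-74.50) = -14.81 mV

-14.8 mV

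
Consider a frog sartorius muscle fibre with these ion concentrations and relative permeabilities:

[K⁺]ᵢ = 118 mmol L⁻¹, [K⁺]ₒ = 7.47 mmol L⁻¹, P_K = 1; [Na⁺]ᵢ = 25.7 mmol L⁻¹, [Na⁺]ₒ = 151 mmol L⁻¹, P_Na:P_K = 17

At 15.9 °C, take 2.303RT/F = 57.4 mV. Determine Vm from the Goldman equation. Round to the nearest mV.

Vm = 57.4 · log₁₀[(Σ P·[cation]ₒ + Σ P·[anion]ᵢ) / (Σ P·[cation]ᵢ + Σ P·[anion]ₒ)]
Numerator = 1×7.47 + 17×151 = 2574
Denominator = 1×118 + 17×25.7 = 554.9
Vm = 57.4 · log₁₀(4.6395) = 57.4 × (0.6665) = 38.26 mV

38 mV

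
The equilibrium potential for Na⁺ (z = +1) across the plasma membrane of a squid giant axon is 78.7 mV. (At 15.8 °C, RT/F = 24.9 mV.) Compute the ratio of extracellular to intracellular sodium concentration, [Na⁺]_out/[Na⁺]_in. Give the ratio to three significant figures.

ln([out]/[in]) = E·z/(24.9) = 78.7 × 1 / 24.9 = 3.1606
[out]/[in] = e^(3.1606) = 23.59

23.6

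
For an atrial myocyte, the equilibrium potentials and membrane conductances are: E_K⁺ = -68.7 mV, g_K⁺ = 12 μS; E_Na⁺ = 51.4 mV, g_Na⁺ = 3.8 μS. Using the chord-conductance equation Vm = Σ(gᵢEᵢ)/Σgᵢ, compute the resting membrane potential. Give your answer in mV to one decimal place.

-39.8 mV

Σ gᵢEᵢ = 12·(-68.7) + 3.8·(51.4) = -629.08
Σ gᵢ = 12 + 3.8 = 15.8
Vm = -629.08 / 15.8 = -39.82 mV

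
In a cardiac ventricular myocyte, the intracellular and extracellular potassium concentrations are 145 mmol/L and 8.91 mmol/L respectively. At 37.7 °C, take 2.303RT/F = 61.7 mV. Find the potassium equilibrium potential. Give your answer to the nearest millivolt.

E = (61.7/z) · log₁₀([K⁺]_out/[K⁺]_in) with z = +1.
= (61.7/1) · log₁₀(8.91/145) = 61.70 · log₁₀(0.06145)
= 61.70 · (-1.2115) = -74.75 mV

-75 mV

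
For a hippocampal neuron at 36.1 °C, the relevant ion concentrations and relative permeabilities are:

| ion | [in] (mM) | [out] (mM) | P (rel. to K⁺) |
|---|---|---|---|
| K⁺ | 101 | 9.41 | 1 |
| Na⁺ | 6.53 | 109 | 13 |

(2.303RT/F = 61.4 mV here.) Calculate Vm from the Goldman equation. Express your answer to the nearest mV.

Vm = 61.4 · log₁₀[(Σ P·[cation]ₒ + Σ P·[anion]ᵢ) / (Σ P·[cation]ᵢ + Σ P·[anion]ₒ)]
Numerator = 1×9.41 + 13×109 = 1426
Denominator = 1×101 + 13×6.53 = 185.9
Vm = 61.4 · log₁₀(7.6734) = 61.4 × (0.8850) = 54.34 mV

54 mV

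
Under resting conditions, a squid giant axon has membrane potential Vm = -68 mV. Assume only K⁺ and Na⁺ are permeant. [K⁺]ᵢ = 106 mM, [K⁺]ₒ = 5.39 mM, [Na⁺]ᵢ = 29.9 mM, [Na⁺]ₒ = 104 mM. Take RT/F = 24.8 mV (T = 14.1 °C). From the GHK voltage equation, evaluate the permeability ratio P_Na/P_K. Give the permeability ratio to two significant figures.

0.014

Let α = P_Na/P_K. GHK: Vm = 24.8·ln[(Kₒ + α·Naₒ)/(Kᵢ + α·Naᵢ)].
e^(Vm/24.8) = e^(-68.0/24.8) = 0.064445
So 0.064445·(Kᵢ + α·Naᵢ) = Kₒ + α·Naₒ → α = (0.064445·106.0 − 5.39) / (104.0 − 0.064445·29.9)
α = (6.831 − 5.39) / (104.0 − 1.927) = 1.441/102.1 = 0.01412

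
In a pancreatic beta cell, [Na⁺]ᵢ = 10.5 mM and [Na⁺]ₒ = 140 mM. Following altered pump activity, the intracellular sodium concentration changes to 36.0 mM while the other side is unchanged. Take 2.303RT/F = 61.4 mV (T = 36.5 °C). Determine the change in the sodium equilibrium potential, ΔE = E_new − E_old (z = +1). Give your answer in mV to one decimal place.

-32.9 mV

E_old = (61.4/1)·log₁₀(140/10.5) = 69.07 mV
E_new = (61.4/1)·log₁₀(140/36.0) = 36.22 mV
ΔE = 36.22 − (69.07) = -32.86 mV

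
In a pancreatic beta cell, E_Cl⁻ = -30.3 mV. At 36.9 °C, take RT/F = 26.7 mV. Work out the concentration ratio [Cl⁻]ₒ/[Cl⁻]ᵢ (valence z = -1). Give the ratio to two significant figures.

3.1

ln([out]/[in]) = E·z/(26.7) = -30.3 × -1 / 26.7 = 1.1348
[out]/[in] = e^(1.1348) = 3.111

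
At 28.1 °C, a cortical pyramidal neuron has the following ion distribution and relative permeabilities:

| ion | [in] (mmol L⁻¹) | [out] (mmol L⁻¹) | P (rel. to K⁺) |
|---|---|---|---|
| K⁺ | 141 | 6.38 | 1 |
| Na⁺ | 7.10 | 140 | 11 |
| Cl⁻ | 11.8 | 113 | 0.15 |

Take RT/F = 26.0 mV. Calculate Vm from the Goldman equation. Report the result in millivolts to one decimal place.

Vm = 26.0 · ln[(Σ P·[cation]ₒ + Σ P·[anion]ᵢ) / (Σ P·[cation]ᵢ + Σ P·[anion]ₒ)]
Numerator = 1×6.38 + 11×140 + 0.15×11.8 = 1548
Denominator = 1×141 + 11×7.10 + 0.15×113 = 236
Vm = 26.0 · ln(6.5586) = 26.0 × (1.8808) = 48.90 mV

48.9 mV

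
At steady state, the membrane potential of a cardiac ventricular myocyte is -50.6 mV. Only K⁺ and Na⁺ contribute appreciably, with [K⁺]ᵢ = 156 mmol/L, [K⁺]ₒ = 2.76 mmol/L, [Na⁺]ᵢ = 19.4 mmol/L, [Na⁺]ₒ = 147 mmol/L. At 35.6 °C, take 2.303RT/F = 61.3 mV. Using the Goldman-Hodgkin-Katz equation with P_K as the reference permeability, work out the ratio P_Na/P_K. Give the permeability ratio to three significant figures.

Let α = P_Na/P_K. GHK: Vm = 61.3·log₁₀[(Kₒ + α·Naₒ)/(Kᵢ + α·Naᵢ)].
10^(Vm/61.3) = 10^(-50.6/61.3) = 0.14947
So 0.14947·(Kᵢ + α·Naᵢ) = Kₒ + α·Naₒ → α = (0.14947·156.0 − 2.76) / (147.0 − 0.14947·19.4)
α = (23.32 − 2.76) / (147.0 − 2.9) = 20.56/144.1 = 0.1427

0.143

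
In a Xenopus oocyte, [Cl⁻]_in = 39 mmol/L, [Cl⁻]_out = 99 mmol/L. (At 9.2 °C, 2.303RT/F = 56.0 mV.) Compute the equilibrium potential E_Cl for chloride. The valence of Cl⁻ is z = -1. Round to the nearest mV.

-23 mV

E = (56.0/z) · log₁₀([Cl⁻]_out/[Cl⁻]_in) with z = -1.
For an anion, dividing by z = -1 reverses the sign.
= (56.0/-1) · log₁₀(99/39) = -56.00 · log₁₀(2.538)
= -56.00 · (0.4046) = -22.66 mV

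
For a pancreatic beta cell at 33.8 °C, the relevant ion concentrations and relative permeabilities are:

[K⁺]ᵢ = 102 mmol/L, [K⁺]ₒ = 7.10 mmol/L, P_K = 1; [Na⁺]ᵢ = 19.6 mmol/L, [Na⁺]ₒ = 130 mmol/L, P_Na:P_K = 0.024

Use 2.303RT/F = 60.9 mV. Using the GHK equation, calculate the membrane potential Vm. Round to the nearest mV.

Vm = 60.9 · log₁₀[(Σ P·[cation]ₒ + Σ P·[anion]ᵢ) / (Σ P·[cation]ᵢ + Σ P·[anion]ₒ)]
Numerator = 1×7.10 + 0.024×130 = 10.22
Denominator = 1×102 + 0.024×19.6 = 102.5
Vm = 60.9 · log₁₀(0.099736) = 60.9 × (-1.0011) = -60.97 mV

-61 mV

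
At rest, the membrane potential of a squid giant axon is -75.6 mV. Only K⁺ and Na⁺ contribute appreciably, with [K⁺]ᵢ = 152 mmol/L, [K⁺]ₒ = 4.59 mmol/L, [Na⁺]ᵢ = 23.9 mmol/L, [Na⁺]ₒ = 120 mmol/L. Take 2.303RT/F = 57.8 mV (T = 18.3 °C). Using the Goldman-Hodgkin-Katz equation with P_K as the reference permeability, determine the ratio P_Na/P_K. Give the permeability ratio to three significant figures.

Let α = P_Na/P_K. GHK: Vm = 57.8·log₁₀[(Kₒ + α·Naₒ)/(Kᵢ + α·Naᵢ)].
10^(Vm/57.8) = 10^(-75.6/57.8) = 0.049209
So 0.049209·(Kᵢ + α·Naᵢ) = Kₒ + α·Naₒ → α = (0.049209·152.0 − 4.59) / (120.0 − 0.049209·23.9)
α = (7.48 − 4.59) / (120.0 − 1.176) = 2.89/118.8 = 0.02432

0.0243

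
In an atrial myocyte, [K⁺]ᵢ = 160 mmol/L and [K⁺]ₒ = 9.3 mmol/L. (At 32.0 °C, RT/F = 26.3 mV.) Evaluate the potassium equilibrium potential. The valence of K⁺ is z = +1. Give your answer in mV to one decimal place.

-74.8 mV

E = (26.3/z) · ln([K⁺]_out/[K⁺]_in) with z = +1.
= (26.3/1) · ln(9.3/160) = 26.30 · ln(0.05813)
= 26.30 · (-2.8452) = -74.83 mV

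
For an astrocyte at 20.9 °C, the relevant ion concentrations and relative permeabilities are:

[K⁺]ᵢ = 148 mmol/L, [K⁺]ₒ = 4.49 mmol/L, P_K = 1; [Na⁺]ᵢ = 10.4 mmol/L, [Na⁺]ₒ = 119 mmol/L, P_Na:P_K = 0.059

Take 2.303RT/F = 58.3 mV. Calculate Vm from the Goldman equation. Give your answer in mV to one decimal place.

Vm = 58.3 · log₁₀[(Σ P·[cation]ₒ + Σ P·[anion]ᵢ) / (Σ P·[cation]ᵢ + Σ P·[anion]ₒ)]
Numerator = 1×4.49 + 0.059×119 = 11.51
Denominator = 1×148 + 0.059×10.4 = 148.6
Vm = 58.3 · log₁₀(0.077456) = 58.3 × (-1.1109) = -64.77 mV

-64.8 mV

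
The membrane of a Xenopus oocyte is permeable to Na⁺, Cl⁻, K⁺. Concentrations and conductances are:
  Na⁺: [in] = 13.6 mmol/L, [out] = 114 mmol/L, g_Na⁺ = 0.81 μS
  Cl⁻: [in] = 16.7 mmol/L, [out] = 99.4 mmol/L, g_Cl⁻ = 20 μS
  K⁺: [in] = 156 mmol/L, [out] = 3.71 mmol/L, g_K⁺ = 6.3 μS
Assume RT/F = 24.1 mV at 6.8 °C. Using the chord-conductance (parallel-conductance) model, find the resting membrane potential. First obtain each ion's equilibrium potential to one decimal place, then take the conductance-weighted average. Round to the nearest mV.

-51 mV

E_Na⁺ = (24.1/1)·ln(114/13.6) = 51.2 mV
E_Cl⁻ = (24.1/-1)·ln(99.4/16.7) = -43.0 mV
E_K⁺ = (24.1/1)·ln(3.71/156) = -90.1 mV
Vm = (Σ gᵢEᵢ)/(Σ gᵢ) = (0.81·51.2 + 20·-43.0 + 6.3·-90.1) / (0.81 + 20 + 6.3)
= -1386.16 / 27.11 = -51.13 mV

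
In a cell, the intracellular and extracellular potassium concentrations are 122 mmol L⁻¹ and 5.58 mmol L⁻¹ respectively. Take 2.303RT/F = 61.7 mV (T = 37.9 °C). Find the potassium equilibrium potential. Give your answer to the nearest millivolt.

E = (61.7/z) · log₁₀([K⁺]_out/[K⁺]_in) with z = +1.
= (61.7/1) · log₁₀(5.58/122) = 61.70 · log₁₀(0.04574)
= 61.70 · (-1.3397) = -82.66 mV

-83 mV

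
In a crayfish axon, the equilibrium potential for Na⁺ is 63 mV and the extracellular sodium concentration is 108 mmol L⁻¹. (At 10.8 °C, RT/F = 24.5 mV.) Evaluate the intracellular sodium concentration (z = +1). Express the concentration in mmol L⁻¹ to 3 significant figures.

8.25 mmol L⁻¹

Nernst: E = (24.5/1) · ln([out]/[in]), so ln([out]/[in]) = 63.0 × 1 / 24.5 = 2.5714.
[out]/[in] = e^(2.5714) = 13.08.
[in] = 108 / 13.08 = 8.254 mmol L⁻¹.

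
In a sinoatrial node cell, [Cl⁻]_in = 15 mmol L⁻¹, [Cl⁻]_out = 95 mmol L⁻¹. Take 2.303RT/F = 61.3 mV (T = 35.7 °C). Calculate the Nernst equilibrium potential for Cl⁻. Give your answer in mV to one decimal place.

E = (61.3/z) · log₁₀([Cl⁻]_out/[Cl⁻]_in) with z = -1.
For an anion, dividing by z = -1 reverses the sign.
= (61.3/-1) · log₁₀(95/15) = -61.30 · log₁₀(6.333)
= -61.30 · (0.8016) = -49.14 mV

-49.1 mV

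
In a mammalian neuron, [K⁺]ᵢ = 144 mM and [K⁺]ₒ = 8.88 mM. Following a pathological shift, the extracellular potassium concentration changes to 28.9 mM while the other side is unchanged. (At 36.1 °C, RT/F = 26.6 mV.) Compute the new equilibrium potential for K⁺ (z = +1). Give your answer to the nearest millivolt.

-43 mV

After the shift: [K⁺]_out = 28.9, [K⁺]_in = 144 mM.
E_new = (26.6/1)·ln(28.9/144) = 26.60 · (-1.6060) = -42.72 mV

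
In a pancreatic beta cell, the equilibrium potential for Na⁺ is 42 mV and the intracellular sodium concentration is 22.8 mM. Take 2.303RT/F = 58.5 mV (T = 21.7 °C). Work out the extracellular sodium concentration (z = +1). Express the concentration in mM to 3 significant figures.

Nernst: E = (58.5/1) · log₁₀([out]/[in]), so log₁₀([out]/[in]) = 42.0 × 1 / 58.5 = 0.7179.
[out]/[in] = 10^(0.7179) = 5.223.
[out] = 5.223 × 22.8 = 119.1 mM.

119 mM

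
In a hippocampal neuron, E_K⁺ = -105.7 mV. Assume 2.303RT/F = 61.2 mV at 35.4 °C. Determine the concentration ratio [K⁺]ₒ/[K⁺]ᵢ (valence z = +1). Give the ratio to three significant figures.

log₁₀([out]/[in]) = E·z/(61.2) = -105.7 × 1 / 61.2 = -1.7271
[out]/[in] = 10^(-1.7271) = 0.01874

0.0187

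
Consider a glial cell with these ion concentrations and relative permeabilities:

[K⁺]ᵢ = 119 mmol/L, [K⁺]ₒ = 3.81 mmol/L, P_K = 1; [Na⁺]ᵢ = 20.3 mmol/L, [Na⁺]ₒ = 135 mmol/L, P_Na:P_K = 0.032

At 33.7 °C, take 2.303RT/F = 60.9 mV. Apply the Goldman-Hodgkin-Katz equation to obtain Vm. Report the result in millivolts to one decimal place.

-71.1 mV

Vm = 60.9 · log₁₀[(Σ P·[cation]ₒ + Σ P·[anion]ᵢ) / (Σ P·[cation]ᵢ + Σ P·[anion]ₒ)]
Numerator = 1×3.81 + 0.032×135 = 8.13
Denominator = 1×119 + 0.032×20.3 = 119.6
Vm = 60.9 · log₁₀(0.067948) = 60.9 × (-1.1678) = -71.12 mV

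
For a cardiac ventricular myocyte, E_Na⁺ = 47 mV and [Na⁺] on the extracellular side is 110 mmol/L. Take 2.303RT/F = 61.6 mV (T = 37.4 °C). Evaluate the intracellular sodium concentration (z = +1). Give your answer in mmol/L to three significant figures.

19.0 mmol/L

Nernst: E = (61.6/1) · log₁₀([out]/[in]), so log₁₀([out]/[in]) = 47.0 × 1 / 61.6 = 0.7630.
[out]/[in] = 10^(0.7630) = 5.794.
[in] = 110 / 5.794 = 18.98 mmol/L.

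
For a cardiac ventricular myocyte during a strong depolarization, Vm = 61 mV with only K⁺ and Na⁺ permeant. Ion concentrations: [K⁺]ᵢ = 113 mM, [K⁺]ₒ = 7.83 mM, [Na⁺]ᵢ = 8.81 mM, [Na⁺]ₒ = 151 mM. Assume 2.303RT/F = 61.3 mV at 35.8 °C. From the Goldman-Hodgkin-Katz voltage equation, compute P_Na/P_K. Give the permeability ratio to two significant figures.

17

Let α = P_Na/P_K. GHK: Vm = 61.3·log₁₀[(Kₒ + α·Naₒ)/(Kᵢ + α·Naᵢ)].
10^(Vm/61.3) = 10^(61.0/61.3) = 9.8879
So 9.8879·(Kᵢ + α·Naᵢ) = Kₒ + α·Naₒ → α = (9.8879·113.0 − 7.83) / (151.0 − 9.8879·8.81)
α = (1117 − 7.83) / (151.0 − 87.11) = 1110/63.89 = 17.37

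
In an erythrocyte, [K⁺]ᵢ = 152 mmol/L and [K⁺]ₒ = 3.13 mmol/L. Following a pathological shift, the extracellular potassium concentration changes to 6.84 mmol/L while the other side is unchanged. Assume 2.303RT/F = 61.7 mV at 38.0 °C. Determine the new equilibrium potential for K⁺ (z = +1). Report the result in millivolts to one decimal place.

-83.1 mV

After the shift: [K⁺]_out = 6.84, [K⁺]_in = 152 mmol/L.
E_new = (61.7/1)·log₁₀(6.84/152) = 61.70 · (-1.3468) = -83.10 mV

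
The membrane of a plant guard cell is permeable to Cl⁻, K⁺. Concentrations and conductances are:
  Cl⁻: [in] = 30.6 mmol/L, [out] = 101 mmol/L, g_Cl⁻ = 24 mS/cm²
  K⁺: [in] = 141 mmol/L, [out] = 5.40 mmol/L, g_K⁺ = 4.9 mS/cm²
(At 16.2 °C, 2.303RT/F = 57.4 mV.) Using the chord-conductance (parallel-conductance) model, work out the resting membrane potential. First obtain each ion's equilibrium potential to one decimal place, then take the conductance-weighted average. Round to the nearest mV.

-39 mV

E_Cl⁻ = (57.4/-1)·log₁₀(101/30.6) = -29.8 mV
E_K⁺ = (57.4/1)·log₁₀(5.40/141) = -81.3 mV
Vm = (Σ gᵢEᵢ)/(Σ gᵢ) = (24·-29.8 + 4.9·-81.3) / (24 + 4.9)
= -1113.57 / 28.9 = -38.53 mV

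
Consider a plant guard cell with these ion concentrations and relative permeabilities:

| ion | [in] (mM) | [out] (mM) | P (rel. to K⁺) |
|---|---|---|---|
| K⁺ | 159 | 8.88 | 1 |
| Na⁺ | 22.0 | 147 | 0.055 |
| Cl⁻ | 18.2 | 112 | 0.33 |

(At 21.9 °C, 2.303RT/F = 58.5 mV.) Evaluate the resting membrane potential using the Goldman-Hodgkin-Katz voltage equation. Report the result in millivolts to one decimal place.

Vm = 58.5 · log₁₀[(Σ P·[cation]ₒ + Σ P·[anion]ᵢ) / (Σ P·[cation]ᵢ + Σ P·[anion]ₒ)]
Numerator = 1×8.88 + 0.055×147 + 0.33×18.2 = 22.97
Denominator = 1×159 + 0.055×22.0 + 0.33×112 = 197.2
Vm = 58.5 · log₁₀(0.1165) = 58.5 × (-0.9337) = -54.62 mV

-54.6 mV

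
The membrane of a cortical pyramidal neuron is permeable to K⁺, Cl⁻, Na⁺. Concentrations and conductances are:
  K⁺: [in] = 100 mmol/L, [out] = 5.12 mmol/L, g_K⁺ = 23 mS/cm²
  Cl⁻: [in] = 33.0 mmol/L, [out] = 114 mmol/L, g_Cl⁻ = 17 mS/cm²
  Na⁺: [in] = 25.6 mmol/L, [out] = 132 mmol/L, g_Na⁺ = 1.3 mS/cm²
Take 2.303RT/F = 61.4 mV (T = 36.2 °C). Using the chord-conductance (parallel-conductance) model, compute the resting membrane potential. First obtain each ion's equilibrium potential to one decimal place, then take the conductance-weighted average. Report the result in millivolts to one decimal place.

E_K⁺ = (61.4/1)·log₁₀(5.12/100) = -79.3 mV
E_Cl⁻ = (61.4/-1)·log₁₀(114/33.0) = -33.1 mV
E_Na⁺ = (61.4/1)·log₁₀(132/25.6) = 43.7 mV
Vm = (Σ gᵢEᵢ)/(Σ gᵢ) = (23·-79.3 + 17·-33.1 + 1.3·43.7) / (23 + 17 + 1.3)
= -2329.79 / 41.3 = -56.41 mV

-56.4 mV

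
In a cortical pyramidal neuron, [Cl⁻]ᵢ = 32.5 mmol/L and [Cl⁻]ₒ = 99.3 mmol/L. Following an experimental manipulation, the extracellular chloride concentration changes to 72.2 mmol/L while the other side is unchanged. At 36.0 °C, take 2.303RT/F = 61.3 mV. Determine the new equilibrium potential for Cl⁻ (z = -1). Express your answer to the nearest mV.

-21 mV

After the shift: [Cl⁻]_out = 72.2, [Cl⁻]_in = 32.5 mmol/L.
E_new = (61.3/-1)·log₁₀(72.2/32.5) = -61.30 · (0.3467) = -21.25 mV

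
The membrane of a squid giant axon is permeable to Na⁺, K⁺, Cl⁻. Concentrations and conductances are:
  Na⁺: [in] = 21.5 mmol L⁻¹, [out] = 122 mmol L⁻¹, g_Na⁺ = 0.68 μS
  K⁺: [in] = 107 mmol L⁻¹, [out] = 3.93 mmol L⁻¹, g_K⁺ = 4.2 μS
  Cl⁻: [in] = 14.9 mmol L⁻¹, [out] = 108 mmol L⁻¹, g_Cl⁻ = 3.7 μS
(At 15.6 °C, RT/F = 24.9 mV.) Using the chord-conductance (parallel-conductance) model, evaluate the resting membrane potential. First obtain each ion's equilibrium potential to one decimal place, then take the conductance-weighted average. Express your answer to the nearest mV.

-58 mV

E_Na⁺ = (24.9/1)·ln(122/21.5) = 43.2 mV
E_K⁺ = (24.9/1)·ln(3.93/107) = -82.3 mV
E_Cl⁻ = (24.9/-1)·ln(108/14.9) = -49.3 mV
Vm = (Σ gᵢEᵢ)/(Σ gᵢ) = (0.68·43.2 + 4.2·-82.3 + 3.7·-49.3) / (0.68 + 4.2 + 3.7)
= -498.69 / 8.58 = -58.12 mV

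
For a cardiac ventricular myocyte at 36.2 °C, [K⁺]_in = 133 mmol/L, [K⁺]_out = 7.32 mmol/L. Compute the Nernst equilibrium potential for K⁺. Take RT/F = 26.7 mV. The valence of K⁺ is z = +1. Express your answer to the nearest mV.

-77 mV

E = (26.7/z) · ln([K⁺]_out/[K⁺]_in) with z = +1.
= (26.7/1) · ln(7.32/133) = 26.70 · ln(0.05504)
= 26.70 · (-2.8997) = -77.42 mV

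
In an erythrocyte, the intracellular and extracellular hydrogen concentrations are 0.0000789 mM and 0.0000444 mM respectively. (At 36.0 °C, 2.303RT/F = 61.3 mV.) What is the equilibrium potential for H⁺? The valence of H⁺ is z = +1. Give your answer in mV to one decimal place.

-15.3 mV

E = (61.3/z) · log₁₀([H⁺]_out/[H⁺]_in) with z = +1.
= (61.3/1) · log₁₀(0.0000444/0.0000789) = 61.30 · log₁₀(0.5627)
= 61.30 · (-0.2497) = -15.31 mV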